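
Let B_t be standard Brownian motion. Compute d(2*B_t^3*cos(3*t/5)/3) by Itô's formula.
d(2*B_t^3*cos(3*t/5)/3) = (2*B_t*(-B_t^2*sin(3*t/5) + 5*cos(3*t/5))/5) dt + (2*B_t^2*cos(3*t/5)) dB_t

Itô's formula for f(t, x): d f(t, B_t) = (f_t + (1/2) f_xx) dt + f_x dB_t. Compute partials of f(t, x) = 2*x^3*cos(3*t/5)/3:
  f_t(t,x)  = -2*x^3*sin(3*t/5)/5
  f_x(t,x)  = 2*x^2*cos(3*t/5)
  f_xx(t,x) = 4*x*cos(3*t/5)
Assemble drift = f_t + (1/2) f_xx = 2*x*(-x^2*sin(3*t/5) + 5*cos(3*t/5))/5 and diffusion = f_x = 2*x^2*cos(3*t/5). Substituting x = B_t:
  d(2*B_t^3*cos(3*t/5)/3) = (2*B_t*(-B_t^2*sin(3*t/5) + 5*cos(3*t/5))/5) dt + (2*B_t^2*cos(3*t/5)) dB_t.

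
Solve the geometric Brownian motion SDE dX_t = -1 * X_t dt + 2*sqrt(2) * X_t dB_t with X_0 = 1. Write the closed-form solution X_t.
X_t = 1 * exp((-5) * t + (2*sqrt(2)) * B_t)

For GBM dX = mu X dt + sigma X dB with X_0 = x_0, apply Itô to Y = log X: dY = (mu - sigma^2/2) dt + sigma dB, so Y_t = log(x_0) + (mu - sigma^2/2) t + sigma B_t and hence X_t = x_0 * exp((mu - sigma^2/2) t + sigma B_t).
With mu = -1, sigma = 2*sqrt(2), x_0 = 1, this gives:
  X_t = 1 * exp((-5) * t + (2*sqrt(2)) * B_t).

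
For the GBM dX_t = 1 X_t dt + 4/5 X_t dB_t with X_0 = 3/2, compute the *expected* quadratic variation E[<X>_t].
E[<X>_t] = 6*exp(66*t/25)/11 - 6/11

<X>_t = int_0^t ((4/5) * X_s)^2 ds. Taking expectation inside the integral: E[<X>_t] = (4/5)^2 * int_0^t E[X_s^2] ds. For GBM, E[X_s^2] = x_0^2 * exp((2 mu + sigma^2) s). Integrating:
  E[<X>_t] = (4/5)^2 * (3/2)^2 * (exp((2*1 + (4/5)^2) t) - 1) / (2*1 + (4/5)^2)
           = (4/5)^2 * (3/2)^2 * (exp((66/25) t) - 1) / (66/25) = 6*exp(66*t/25)/11 - 6/11.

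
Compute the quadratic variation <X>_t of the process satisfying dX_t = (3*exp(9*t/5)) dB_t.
<X>_t = 5*exp(18*t/5)/2 - 5/2

For an Itô process dX_t = a(t) dt + b(t) dB_t, the quadratic variation is <X>_t = int_0^t b(s)^2 ds (the drift term does not contribute). Here b(s) = 3*exp(9*s/5), so
  b(s)^2 = 9*exp(18*s/5).
Integrating from 0 to t:
  <X>_t = int_0^t (9*exp(18*s/5)) ds = 5*exp(18*t/5)/2 - 5/2.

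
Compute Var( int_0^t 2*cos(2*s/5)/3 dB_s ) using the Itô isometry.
Var = 2*t/9 + 5*sin(4*t/5)/18

The Itô integral of a deterministic integrand f(s) has mean 0 because each increment f(s) * (B_{s+ds} - B_s) has mean 0. By the Itô isometry:
  Var( int_0^t f(s) dB_s ) = E[ (int_0^t f(s) dB_s)^2 ] = int_0^t f(s)^2 ds.
Here f(s) = 2*cos(2*s/5)/3, so f(s)^2 = 4*cos(2*s/5)^2/9. Integrate:
  int_0^t (4*cos(2*s/5)^2/9) ds = 2*t/9 + 5*sin(4*t/5)/18.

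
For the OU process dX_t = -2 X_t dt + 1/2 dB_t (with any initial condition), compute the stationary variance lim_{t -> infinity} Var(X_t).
lim Var(X_t) = 1/16

The OU SDE dX = -theta X dt + sigma dB admits the integrating factor exp(theta t): d(exp(theta t) X_t) = sigma exp(theta t) dB_t. Integrating from 0 to t gives X_t = x_0 * exp(-theta t) + sigma * int_0^t exp(-theta (t-s)) dB_s for any initial x_0. The Itô integral has variance (by the Itô isometry) sigma^2 * int_0^t exp(-2 theta (t - s)) ds = sigma^2 * (1 - exp(-2 theta t)) / (2 theta), independent of x_0.
With theta = 2, sigma = 1/2:
  Var(X_t) = (1/2)^2 * (1 - exp(-2*2 t)) / (2 * 2) = 1/16 - exp(-4*t)/16.
As t -> infinity, exp(-2*2 t) -> 0, so the stationary variance is sigma^2 / (2 theta) = 1/16.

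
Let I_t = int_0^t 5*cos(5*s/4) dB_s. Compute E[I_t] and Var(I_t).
E[I_t] = 0; Var(I_t) = 25*t/2 + 5*sin(5*t/2)

The Itô integral of a deterministic integrand f(s) has mean 0 because each increment f(s) * (B_{s+ds} - B_s) has mean 0. By the Itô isometry:
  Var( int_0^t f(s) dB_s ) = E[ (int_0^t f(s) dB_s)^2 ] = int_0^t f(s)^2 ds.
Here f(s) = 5*cos(5*s/4), so f(s)^2 = 25*cos(5*s/4)^2. Integrate:
  int_0^t (25*cos(5*s/4)^2) ds = 25*t/2 + 5*sin(5*t/2).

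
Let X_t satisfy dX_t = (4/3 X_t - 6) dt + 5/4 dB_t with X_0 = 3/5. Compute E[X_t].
E[X_t] = 9/2 - 39*exp(4*t/3)/10

Taking expectations and using E[dB_t] = 0, the mean m(t) = E[X_t] satisfies the ODE m'(t) = a m(t) + b with m(0) = x_0. With a = 4/3, b = -6, x_0 = 3/5, the solution is
  m(t) = x_0 * exp(a t) + (b/a) * (exp(a t) - 1)
       = (3/5) * exp((4/3) t) + ((-6)/(4/3)) * (exp((4/3) t) - 1)
       = 9/2 - 39*exp(4*t/3)/10.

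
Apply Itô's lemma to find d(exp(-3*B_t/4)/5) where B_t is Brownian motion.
d(exp(-3*B_t/4)/5) = (9*exp(-3*B_t/4)/160) dt + (-3*exp(-3*B_t/4)/20) dB_t

Itô's formula for f(B_t) gives d f(B_t) = f'(B_t) dB_t + (1/2) f''(B_t) dt. Compute derivatives of f(x) = exp(-3*x/4)/5:
  f'(x)  = -3*exp(-3*x/4)/20
  f''(x) = 9*exp(-3*x/4)/80
Substitute x = B_t and multiply the f'' term by 1/2:
  drift     = (1/2) * (9*exp(-3*x/4)/80) evaluated at B_t = 9*exp(-3*B_t/4)/160
  diffusion = (-3*exp(-3*x/4)/20) evaluated at B_t = -3*exp(-3*B_t/4)/20
Therefore d(exp(-3*B_t/4)/5) = (9*exp(-3*B_t/4)/160) dt + (-3*exp(-3*B_t/4)/20) dB_t.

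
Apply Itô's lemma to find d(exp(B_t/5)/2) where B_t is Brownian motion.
d(exp(B_t/5)/2) = (exp(B_t/5)/100) dt + (exp(B_t/5)/10) dB_t

Itô's formula for f(B_t) gives d f(B_t) = f'(B_t) dB_t + (1/2) f''(B_t) dt. Compute derivatives of f(x) = exp(x/5)/2:
  f'(x)  = exp(x/5)/10
  f''(x) = exp(x/5)/50
Substitute x = B_t and multiply the f'' term by 1/2:
  drift     = (1/2) * (exp(x/5)/50) evaluated at B_t = exp(B_t/5)/100
  diffusion = (exp(x/5)/10) evaluated at B_t = exp(B_t/5)/10
Therefore d(exp(B_t/5)/2) = (exp(B_t/5)/100) dt + (exp(B_t/5)/10) dB_t.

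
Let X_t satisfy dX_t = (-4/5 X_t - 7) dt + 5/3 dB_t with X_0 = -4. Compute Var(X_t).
Var(X_t) = 125/72 - 125*exp(-8*t/5)/72

The variance V(t) = Var(X_t) satisfies V'(t) = 2 a V(t) + c^2 with V(0) = 0 (drift coefficient is linear in X, diffusion is constant). With a = -4/5, c = 5/3, the solution is
  V(t) = (c^2 / (2 a)) * (exp(2 a t) - 1)
       = ((5/3)^2 / (2*(-4/5))) * (exp((-8/5) t) - 1)
       = 125/72 - 125*exp(-8*t/5)/72.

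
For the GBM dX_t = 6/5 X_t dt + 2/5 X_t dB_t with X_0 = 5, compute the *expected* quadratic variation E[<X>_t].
E[<X>_t] = 25*exp(64*t/25)/16 - 25/16

<X>_t = int_0^t ((2/5) * X_s)^2 ds. Taking expectation inside the integral: E[<X>_t] = (2/5)^2 * int_0^t E[X_s^2] ds. For GBM, E[X_s^2] = x_0^2 * exp((2 mu + sigma^2) s). Integrating:
  E[<X>_t] = (2/5)^2 * 5^2 * (exp((2*(6/5) + (2/5)^2) t) - 1) / (2*(6/5) + (2/5)^2)
           = (2/5)^2 * 5^2 * (exp((64/25) t) - 1) / (64/25) = 25*exp(64*t/25)/16 - 25/16.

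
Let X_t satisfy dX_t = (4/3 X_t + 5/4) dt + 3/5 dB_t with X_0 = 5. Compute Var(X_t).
Var(X_t) = 27*exp(8*t/3)/200 - 27/200

The variance V(t) = Var(X_t) satisfies V'(t) = 2 a V(t) + c^2 with V(0) = 0 (drift coefficient is linear in X, diffusion is constant). With a = 4/3, c = 3/5, the solution is
  V(t) = (c^2 / (2 a)) * (exp(2 a t) - 1)
       = ((3/5)^2 / (2*(4/3))) * (exp((8/3) t) - 1)
       = 27*exp(8*t/3)/200 - 27/200.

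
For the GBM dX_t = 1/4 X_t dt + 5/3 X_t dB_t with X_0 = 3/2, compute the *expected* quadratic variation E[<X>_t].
E[<X>_t] = 225*exp(59*t/18)/118 - 225/118

<X>_t = int_0^t ((5/3) * X_s)^2 ds. Taking expectation inside the integral: E[<X>_t] = (5/3)^2 * int_0^t E[X_s^2] ds. For GBM, E[X_s^2] = x_0^2 * exp((2 mu + sigma^2) s). Integrating:
  E[<X>_t] = (5/3)^2 * (3/2)^2 * (exp((2*(1/4) + (5/3)^2) t) - 1) / (2*(1/4) + (5/3)^2)
           = (5/3)^2 * (3/2)^2 * (exp((59/18) t) - 1) / (59/18) = 225*exp(59*t/18)/118 - 225/118.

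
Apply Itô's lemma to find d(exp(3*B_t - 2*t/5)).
d(exp(3*B_t - 2*t/5)) = (41*exp(3*B_t - 2*t/5)/10) dt + (3*exp(3*B_t - 2*t/5)) dB_t

Itô's formula for f(t, x): d f(t, B_t) = (f_t + (1/2) f_xx) dt + f_x dB_t. Compute partials of f(t, x) = exp(-2*t/5 + 3*x):
  f_t(t,x)  = -2*exp(-2*t/5 + 3*x)/5
  f_x(t,x)  = 3*exp(-2*t/5 + 3*x)
  f_xx(t,x) = 9*exp(-2*t/5 + 3*x)
Assemble drift = f_t + (1/2) f_xx = 41*exp(-2*t/5 + 3*x)/10 and diffusion = f_x = 3*exp(-2*t/5 + 3*x). Substituting x = B_t:
  d(exp(3*B_t - 2*t/5)) = (41*exp(3*B_t - 2*t/5)/10) dt + (3*exp(3*B_t - 2*t/5)) dB_t.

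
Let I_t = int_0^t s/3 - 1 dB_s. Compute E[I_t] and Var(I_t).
E[I_t] = 0; Var(I_t) = t*(t^2 - 9*t + 27)/27

The Itô integral of a deterministic integrand f(s) has mean 0 because each increment f(s) * (B_{s+ds} - B_s) has mean 0. By the Itô isometry:
  Var( int_0^t f(s) dB_s ) = E[ (int_0^t f(s) dB_s)^2 ] = int_0^t f(s)^2 ds.
Here f(s) = s/3 - 1, so f(s)^2 = (s - 3)^2/9. Integrate:
  int_0^t ((s - 3)^2/9) ds = t*(t^2 - 9*t + 27)/27.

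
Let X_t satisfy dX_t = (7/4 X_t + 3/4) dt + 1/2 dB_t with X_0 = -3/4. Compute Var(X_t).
Var(X_t) = exp(7*t/2)/14 - 1/14

The variance V(t) = Var(X_t) satisfies V'(t) = 2 a V(t) + c^2 with V(0) = 0 (drift coefficient is linear in X, diffusion is constant). With a = 7/4, c = 1/2, the solution is
  V(t) = (c^2 / (2 a)) * (exp(2 a t) - 1)
       = ((1/2)^2 / (2*(7/4))) * (exp((7/2) t) - 1)
       = exp(7*t/2)/14 - 1/14.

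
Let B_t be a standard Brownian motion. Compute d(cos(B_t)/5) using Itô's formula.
d(cos(B_t)/5) = (-cos(B_t)/10) dt + (-sin(B_t)/5) dB_t

Itô's formula for f(B_t) gives d f(B_t) = f'(B_t) dB_t + (1/2) f''(B_t) dt. Compute derivatives of f(x) = cos(x)/5:
  f'(x)  = -sin(x)/5
  f''(x) = -cos(x)/5
Substitute x = B_t and multiply the f'' term by 1/2:
  drift     = (1/2) * (-cos(x)/5) evaluated at B_t = -cos(B_t)/10
  diffusion = (-sin(x)/5) evaluated at B_t = -sin(B_t)/5
Therefore d(cos(B_t)/5) = (-cos(B_t)/10) dt + (-sin(B_t)/5) dB_t.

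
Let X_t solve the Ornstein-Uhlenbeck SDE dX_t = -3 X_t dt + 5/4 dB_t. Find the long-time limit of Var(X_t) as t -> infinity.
lim Var(X_t) = 25/96

The OU SDE dX = -theta X dt + sigma dB admits the integrating factor exp(theta t): d(exp(theta t) X_t) = sigma exp(theta t) dB_t. Integrating from 0 to t gives X_t = x_0 * exp(-theta t) + sigma * int_0^t exp(-theta (t-s)) dB_s for any initial x_0. The Itô integral has variance (by the Itô isometry) sigma^2 * int_0^t exp(-2 theta (t - s)) ds = sigma^2 * (1 - exp(-2 theta t)) / (2 theta), independent of x_0.
With theta = 3, sigma = 5/4:
  Var(X_t) = (5/4)^2 * (1 - exp(-2*3 t)) / (2 * 3) = 25/96 - 25*exp(-6*t)/96.
As t -> infinity, exp(-2*3 t) -> 0, so the stationary variance is sigma^2 / (2 theta) = 25/96.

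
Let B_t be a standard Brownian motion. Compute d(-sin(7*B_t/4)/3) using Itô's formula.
d(-sin(7*B_t/4)/3) = (49*sin(7*B_t/4)/96) dt + (-7*cos(7*B_t/4)/12) dB_t

Itô's formula for f(B_t) gives d f(B_t) = f'(B_t) dB_t + (1/2) f''(B_t) dt. Compute derivatives of f(x) = -sin(7*x/4)/3:
  f'(x)  = -7*cos(7*x/4)/12
  f''(x) = 49*sin(7*x/4)/48
Substitute x = B_t and multiply the f'' term by 1/2:
  drift     = (1/2) * (49*sin(7*x/4)/48) evaluated at B_t = 49*sin(7*B_t/4)/96
  diffusion = (-7*cos(7*x/4)/12) evaluated at B_t = -7*cos(7*B_t/4)/12
Therefore d(-sin(7*B_t/4)/3) = (49*sin(7*B_t/4)/96) dt + (-7*cos(7*B_t/4)/12) dB_t.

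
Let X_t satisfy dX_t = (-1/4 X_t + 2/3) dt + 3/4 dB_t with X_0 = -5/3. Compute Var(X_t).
Var(X_t) = 9/8 - 9*exp(-t/2)/8

The variance V(t) = Var(X_t) satisfies V'(t) = 2 a V(t) + c^2 with V(0) = 0 (drift coefficient is linear in X, diffusion is constant). With a = -1/4, c = 3/4, the solution is
  V(t) = (c^2 / (2 a)) * (exp(2 a t) - 1)
       = ((3/4)^2 / (2*(-1/4))) * (exp((-1/2) t) - 1)
       = 9/8 - 9*exp(-t/2)/8.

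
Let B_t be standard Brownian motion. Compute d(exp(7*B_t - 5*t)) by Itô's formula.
d(exp(7*B_t - 5*t)) = (39*exp(7*B_t - 5*t)/2) dt + (7*exp(7*B_t - 5*t)) dB_t

Itô's formula for f(t, x): d f(t, B_t) = (f_t + (1/2) f_xx) dt + f_x dB_t. Compute partials of f(t, x) = exp(-5*t + 7*x):
  f_t(t,x)  = -5*exp(-5*t + 7*x)
  f_x(t,x)  = 7*exp(-5*t + 7*x)
  f_xx(t,x) = 49*exp(-5*t + 7*x)
Assemble drift = f_t + (1/2) f_xx = 39*exp(-5*t + 7*x)/2 and diffusion = f_x = 7*exp(-5*t + 7*x). Substituting x = B_t:
  d(exp(7*B_t - 5*t)) = (39*exp(7*B_t - 5*t)/2) dt + (7*exp(7*B_t - 5*t)) dB_t.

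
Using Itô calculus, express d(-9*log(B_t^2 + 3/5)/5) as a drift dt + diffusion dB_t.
d(-9*log(B_t^2 + 3/5)/5) = (9*(5*B_t^2 - 3)/(5*B_t^2 + 3)^2) dt + (-18*B_t/(5*B_t^2 + 3)) dB_t

Itô's formula for f(B_t) gives d f(B_t) = f'(B_t) dB_t + (1/2) f''(B_t) dt. Compute derivatives of f(x) = -9*log(x^2 + 3/5)/5:
  f'(x)  = -18*x/(5*x^2 + 3)
  f''(x) = 18*(5*x^2 - 3)/(5*x^2 + 3)^2
Substitute x = B_t and multiply the f'' term by 1/2:
  drift     = (1/2) * (18*(5*x^2 - 3)/(5*x^2 + 3)^2) evaluated at B_t = 9*(5*B_t^2 - 3)/(5*B_t^2 + 3)^2
  diffusion = (-18*x/(5*x^2 + 3)) evaluated at B_t = -18*B_t/(5*B_t^2 + 3)
Therefore d(-9*log(B_t^2 + 3/5)/5) = (9*(5*B_t^2 - 3)/(5*B_t^2 + 3)^2) dt + (-18*B_t/(5*B_t^2 + 3)) dB_t.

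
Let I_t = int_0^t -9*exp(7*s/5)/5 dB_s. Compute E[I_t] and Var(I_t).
E[I_t] = 0; Var(I_t) = 81*exp(14*t/5)/70 - 81/70

The Itô integral of a deterministic integrand f(s) has mean 0 because each increment f(s) * (B_{s+ds} - B_s) has mean 0. By the Itô isometry:
  Var( int_0^t f(s) dB_s ) = E[ (int_0^t f(s) dB_s)^2 ] = int_0^t f(s)^2 ds.
Here f(s) = -9*exp(7*s/5)/5, so f(s)^2 = 81*exp(14*s/5)/25. Integrate:
  int_0^t (81*exp(14*s/5)/25) ds = 81*exp(14*t/5)/70 - 81/70.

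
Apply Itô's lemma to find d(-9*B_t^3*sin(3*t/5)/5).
d(-9*B_t^3*sin(3*t/5)/5) = (-27*B_t*(B_t^2*cos(3*t/5) + 5*sin(3*t/5))/25) dt + (-27*B_t^2*sin(3*t/5)/5) dB_t

Itô's formula for f(t, x): d f(t, B_t) = (f_t + (1/2) f_xx) dt + f_x dB_t. Compute partials of f(t, x) = -9*x^3*sin(3*t/5)/5:
  f_t(t,x)  = -27*x^3*cos(3*t/5)/25
  f_x(t,x)  = -27*x^2*sin(3*t/5)/5
  f_xx(t,x) = -54*x*sin(3*t/5)/5
Assemble drift = f_t + (1/2) f_xx = -27*x*(x^2*cos(3*t/5) + 5*sin(3*t/5))/25 and diffusion = f_x = -27*x^2*sin(3*t/5)/5. Substituting x = B_t:
  d(-9*B_t^3*sin(3*t/5)/5) = (-27*B_t*(B_t^2*cos(3*t/5) + 5*sin(3*t/5))/25) dt + (-27*B_t^2*sin(3*t/5)/5) dB_t.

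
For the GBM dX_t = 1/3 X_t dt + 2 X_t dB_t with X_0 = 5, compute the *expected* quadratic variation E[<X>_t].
E[<X>_t] = 150*exp(14*t/3)/7 - 150/7

<X>_t = int_0^t (2 * X_s)^2 ds. Taking expectation inside the integral: E[<X>_t] = 2^2 * int_0^t E[X_s^2] ds. For GBM, E[X_s^2] = x_0^2 * exp((2 mu + sigma^2) s). Integrating:
  E[<X>_t] = 2^2 * 5^2 * (exp((2*(1/3) + 2^2) t) - 1) / (2*(1/3) + 2^2)
           = 2^2 * 5^2 * (exp((14/3) t) - 1) / (14/3) = 150*exp(14*t/3)/7 - 150/7.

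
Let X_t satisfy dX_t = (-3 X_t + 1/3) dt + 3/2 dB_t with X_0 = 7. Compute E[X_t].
E[X_t] = 1/9 + 62*exp(-3*t)/9

Taking expectations and using E[dB_t] = 0, the mean m(t) = E[X_t] satisfies the ODE m'(t) = a m(t) + b with m(0) = x_0. With a = -3, b = 1/3, x_0 = 7, the solution is
  m(t) = x_0 * exp(a t) + (b/a) * (exp(a t) - 1)
       = 7 * exp((-3) t) + ((1/3)/(-3)) * (exp((-3) t) - 1)
       = 1/9 + 62*exp(-3*t)/9.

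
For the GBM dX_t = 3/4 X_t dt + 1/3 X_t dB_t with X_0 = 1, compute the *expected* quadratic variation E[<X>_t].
E[<X>_t] = 2*exp(29*t/18)/29 - 2/29

<X>_t = int_0^t ((1/3) * X_s)^2 ds. Taking expectation inside the integral: E[<X>_t] = (1/3)^2 * int_0^t E[X_s^2] ds. For GBM, E[X_s^2] = x_0^2 * exp((2 mu + sigma^2) s). Integrating:
  E[<X>_t] = (1/3)^2 * 1^2 * (exp((2*(3/4) + (1/3)^2) t) - 1) / (2*(3/4) + (1/3)^2)
           = (1/3)^2 * 1^2 * (exp((29/18) t) - 1) / (29/18) = 2*exp(29*t/18)/29 - 2/29.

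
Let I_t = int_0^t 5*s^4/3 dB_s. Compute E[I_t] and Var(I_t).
E[I_t] = 0; Var(I_t) = 25*t^9/81

The Itô integral of a deterministic integrand f(s) has mean 0 because each increment f(s) * (B_{s+ds} - B_s) has mean 0. By the Itô isometry:
  Var( int_0^t f(s) dB_s ) = E[ (int_0^t f(s) dB_s)^2 ] = int_0^t f(s)^2 ds.
Here f(s) = 5*s^4/3, so f(s)^2 = 25*s^8/9. Integrate:
  int_0^t (25*s^8/9) ds = 25*t^9/81.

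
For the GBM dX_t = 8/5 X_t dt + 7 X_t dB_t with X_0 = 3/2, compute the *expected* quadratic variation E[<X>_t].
E[<X>_t] = 245*exp(261*t/5)/116 - 245/116

<X>_t = int_0^t (7 * X_s)^2 ds. Taking expectation inside the integral: E[<X>_t] = 7^2 * int_0^t E[X_s^2] ds. For GBM, E[X_s^2] = x_0^2 * exp((2 mu + sigma^2) s). Integrating:
  E[<X>_t] = 7^2 * (3/2)^2 * (exp((2*(8/5) + 7^2) t) - 1) / (2*(8/5) + 7^2)
           = 7^2 * (3/2)^2 * (exp((261/5) t) - 1) / (261/5) = 245*exp(261*t/5)/116 - 245/116.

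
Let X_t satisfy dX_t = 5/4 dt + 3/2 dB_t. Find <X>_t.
<X>_t = 9*t/4

For an Itô process dX_t = a(t) dt + b(t) dB_t, the quadratic variation is <X>_t = int_0^t b(s)^2 ds (the drift term does not contribute). Here b(s) = 3/2, so
  b(s)^2 = 9/4.
Integrating from 0 to t:
  <X>_t = int_0^t (9/4) ds = 9*t/4.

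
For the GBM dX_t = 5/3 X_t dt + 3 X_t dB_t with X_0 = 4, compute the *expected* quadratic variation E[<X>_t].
E[<X>_t] = 432*exp(37*t/3)/37 - 432/37

<X>_t = int_0^t (3 * X_s)^2 ds. Taking expectation inside the integral: E[<X>_t] = 3^2 * int_0^t E[X_s^2] ds. For GBM, E[X_s^2] = x_0^2 * exp((2 mu + sigma^2) s). Integrating:
  E[<X>_t] = 3^2 * 4^2 * (exp((2*(5/3) + 3^2) t) - 1) / (2*(5/3) + 3^2)
           = 3^2 * 4^2 * (exp((37/3) t) - 1) / (37/3) = 432*exp(37*t/3)/37 - 432/37.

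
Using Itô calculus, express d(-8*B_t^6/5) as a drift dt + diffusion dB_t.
d(-8*B_t^6/5) = (-24*B_t^4) dt + (-48*B_t^5/5) dB_t

Itô's formula for f(B_t) gives d f(B_t) = f'(B_t) dB_t + (1/2) f''(B_t) dt. Compute derivatives of f(x) = -8*x^6/5:
  f'(x)  = -48*x^5/5
  f''(x) = -48*x^4
Substitute x = B_t and multiply the f'' term by 1/2:
  drift     = (1/2) * (-48*x^4) evaluated at B_t = -24*B_t^4
  diffusion = (-48*x^5/5) evaluated at B_t = -48*B_t^5/5
Therefore d(-8*B_t^6/5) = (-24*B_t^4) dt + (-48*B_t^5/5) dB_t.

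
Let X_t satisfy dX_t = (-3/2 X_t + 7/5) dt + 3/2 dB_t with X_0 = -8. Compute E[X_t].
E[X_t] = 14/15 - 134*exp(-3*t/2)/15

Taking expectations and using E[dB_t] = 0, the mean m(t) = E[X_t] satisfies the ODE m'(t) = a m(t) + b with m(0) = x_0. With a = -3/2, b = 7/5, x_0 = -8, the solution is
  m(t) = x_0 * exp(a t) + (b/a) * (exp(a t) - 1)
       = (-8) * exp((-3/2) t) + ((7/5)/(-3/2)) * (exp((-3/2) t) - 1)
       = 14/15 - 134*exp(-3*t/2)/15.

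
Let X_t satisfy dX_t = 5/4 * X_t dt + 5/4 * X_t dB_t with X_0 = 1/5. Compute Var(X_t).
Var(X_t) = (exp(25*t/16) - 1)*exp(5*t/2)/25

For GBM dX = mu X dt + sigma X dB with X_0 = x_0, apply Itô to Y = log X: dY = (mu - sigma^2/2) dt + sigma dB, so Y_t = log(x_0) + (mu - sigma^2/2) t + sigma B_t and hence X_t = x_0 * exp((mu - sigma^2/2) t + sigma B_t).
With mu = 5/4, sigma = 5/4, x_0 = 1/5, this gives:
  X_t = 1/5 * exp((15/32) * t + (5/4) * B_t).
Since sigma*B_t ~ Normal(0, sigma^2 t), E[exp(sigma*B_t)] = exp(sigma^2 t / 2); so E[X_t] = x_0 * exp((mu - sigma^2/2) t) * exp(sigma^2 t / 2) = x_0 * exp(mu t) = exp(5*t/4)/5.
Var(X_t) = E[X_t^2] - (E[X_t])^2 = x_0^2 * exp(2 mu t) * (exp(sigma^2 t) - 1) = (exp(25*t/16) - 1)*exp(5*t/2)/25.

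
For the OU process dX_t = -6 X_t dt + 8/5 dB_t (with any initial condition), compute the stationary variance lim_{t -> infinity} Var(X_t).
lim Var(X_t) = 16/75

The OU SDE dX = -theta X dt + sigma dB admits the integrating factor exp(theta t): d(exp(theta t) X_t) = sigma exp(theta t) dB_t. Integrating from 0 to t gives X_t = x_0 * exp(-theta t) + sigma * int_0^t exp(-theta (t-s)) dB_s for any initial x_0. The Itô integral has variance (by the Itô isometry) sigma^2 * int_0^t exp(-2 theta (t - s)) ds = sigma^2 * (1 - exp(-2 theta t)) / (2 theta), independent of x_0.
With theta = 6, sigma = 8/5:
  Var(X_t) = (8/5)^2 * (1 - exp(-2*6 t)) / (2 * 6) = 16/75 - 16*exp(-12*t)/75.
As t -> infinity, exp(-2*6 t) -> 0, so the stationary variance is sigma^2 / (2 theta) = 16/75.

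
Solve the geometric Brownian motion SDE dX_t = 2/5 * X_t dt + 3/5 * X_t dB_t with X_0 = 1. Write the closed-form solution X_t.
X_t = 1 * exp((11/50) * t + (3/5) * B_t)

For GBM dX = mu X dt + sigma X dB with X_0 = x_0, apply Itô to Y = log X: dY = (mu - sigma^2/2) dt + sigma dB, so Y_t = log(x_0) + (mu - sigma^2/2) t + sigma B_t and hence X_t = x_0 * exp((mu - sigma^2/2) t + sigma B_t).
With mu = 2/5, sigma = 3/5, x_0 = 1, this gives:
  X_t = 1 * exp((11/50) * t + (3/5) * B_t).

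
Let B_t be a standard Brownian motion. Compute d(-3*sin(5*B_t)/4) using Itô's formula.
d(-3*sin(5*B_t)/4) = (75*sin(5*B_t)/8) dt + (-15*cos(5*B_t)/4) dB_t

Itô's formula for f(B_t) gives d f(B_t) = f'(B_t) dB_t + (1/2) f''(B_t) dt. Compute derivatives of f(x) = -3*sin(5*x)/4:
  f'(x)  = -15*cos(5*x)/4
  f''(x) = 75*sin(5*x)/4
Substitute x = B_t and multiply the f'' term by 1/2:
  drift     = (1/2) * (75*sin(5*x)/4) evaluated at B_t = 75*sin(5*B_t)/8
  diffusion = (-15*cos(5*x)/4) evaluated at B_t = -15*cos(5*B_t)/4
Therefore d(-3*sin(5*B_t)/4) = (75*sin(5*B_t)/8) dt + (-15*cos(5*B_t)/4) dB_t.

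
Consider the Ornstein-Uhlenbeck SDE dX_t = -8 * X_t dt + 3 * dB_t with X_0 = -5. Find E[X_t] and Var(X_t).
E[X_t] = -5*exp(-8*t); Var(X_t) = 9/16 - 9*exp(-16*t)/16

The OU SDE dX = -theta X dt + sigma dB admits the integrating factor exp(theta t): d(exp(theta t) X_t) = sigma exp(theta t) dB_t. Integrating from 0 to t:
  X_t = x_0 * exp(-theta t) + sigma * int_0^t exp(-theta (t-s)) dB_s.
The Itô integral has mean 0 and (by the Itô isometry) variance sigma^2 * int_0^t exp(-2 theta (t - s)) ds = sigma^2 * (1 - exp(-2 theta t)) / (2 theta).
With theta = 8, sigma = 3, x_0 = -5:
  E[X_t] = -5 * exp(-8 t) = -5*exp(-8*t)
  Var(X_t) = (3)^2 * (1 - exp(-2*8 t)) / (2 * 8) = 9/16 - 9*exp(-16*t)/16.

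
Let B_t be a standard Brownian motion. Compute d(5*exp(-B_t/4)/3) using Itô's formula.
d(5*exp(-B_t/4)/3) = (5*exp(-B_t/4)/96) dt + (-5*exp(-B_t/4)/12) dB_t

Itô's formula for f(B_t) gives d f(B_t) = f'(B_t) dB_t + (1/2) f''(B_t) dt. Compute derivatives of f(x) = 5*exp(-x/4)/3:
  f'(x)  = -5*exp(-x/4)/12
  f''(x) = 5*exp(-x/4)/48
Substitute x = B_t and multiply the f'' term by 1/2:
  drift     = (1/2) * (5*exp(-x/4)/48) evaluated at B_t = 5*exp(-B_t/4)/96
  diffusion = (-5*exp(-x/4)/12) evaluated at B_t = -5*exp(-B_t/4)/12
Therefore d(5*exp(-B_t/4)/3) = (5*exp(-B_t/4)/96) dt + (-5*exp(-B_t/4)/12) dB_t.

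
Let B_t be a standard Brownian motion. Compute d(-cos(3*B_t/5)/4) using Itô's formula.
d(-cos(3*B_t/5)/4) = (9*cos(3*B_t/5)/200) dt + (3*sin(3*B_t/5)/20) dB_t

Itô's formula for f(B_t) gives d f(B_t) = f'(B_t) dB_t + (1/2) f''(B_t) dt. Compute derivatives of f(x) = -cos(3*x/5)/4:
  f'(x)  = 3*sin(3*x/5)/20
  f''(x) = 9*cos(3*x/5)/100
Substitute x = B_t and multiply the f'' term by 1/2:
  drift     = (1/2) * (9*cos(3*x/5)/100) evaluated at B_t = 9*cos(3*B_t/5)/200
  diffusion = (3*sin(3*x/5)/20) evaluated at B_t = 3*sin(3*B_t/5)/20
Therefore d(-cos(3*B_t/5)/4) = (9*cos(3*B_t/5)/200) dt + (3*sin(3*B_t/5)/20) dB_t.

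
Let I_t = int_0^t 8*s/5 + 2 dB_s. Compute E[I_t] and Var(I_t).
E[I_t] = 0; Var(I_t) = 4*t*(16*t^2 + 60*t + 75)/75

The Itô integral of a deterministic integrand f(s) has mean 0 because each increment f(s) * (B_{s+ds} - B_s) has mean 0. By the Itô isometry:
  Var( int_0^t f(s) dB_s ) = E[ (int_0^t f(s) dB_s)^2 ] = int_0^t f(s)^2 ds.
Here f(s) = 8*s/5 + 2, so f(s)^2 = 4*(4*s + 5)^2/25. Integrate:
  int_0^t (4*(4*s + 5)^2/25) ds = 4*t*(16*t^2 + 60*t + 75)/75.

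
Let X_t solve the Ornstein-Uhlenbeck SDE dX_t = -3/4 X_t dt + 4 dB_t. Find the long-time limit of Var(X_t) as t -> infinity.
lim Var(X_t) = 32/3

The OU SDE dX = -theta X dt + sigma dB admits the integrating factor exp(theta t): d(exp(theta t) X_t) = sigma exp(theta t) dB_t. Integrating from 0 to t gives X_t = x_0 * exp(-theta t) + sigma * int_0^t exp(-theta (t-s)) dB_s for any initial x_0. The Itô integral has variance (by the Itô isometry) sigma^2 * int_0^t exp(-2 theta (t - s)) ds = sigma^2 * (1 - exp(-2 theta t)) / (2 theta), independent of x_0.
With theta = 3/4, sigma = 4:
  Var(X_t) = (4)^2 * (1 - exp(-2*3/4 t)) / (2 * 3/4) = 32/3 - 32*exp(-3*t/2)/3.
As t -> infinity, exp(-2*3/4 t) -> 0, so the stationary variance is sigma^2 / (2 theta) = 32/3.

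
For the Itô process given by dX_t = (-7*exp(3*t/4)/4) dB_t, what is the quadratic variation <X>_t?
<X>_t = 49*exp(3*t/2)/24 - 49/24

For an Itô process dX_t = a(t) dt + b(t) dB_t, the quadratic variation is <X>_t = int_0^t b(s)^2 ds (the drift term does not contribute). Here b(s) = -7*exp(3*s/4)/4, so
  b(s)^2 = 49*exp(3*s/2)/16.
Integrating from 0 to t:
  <X>_t = int_0^t (49*exp(3*s/2)/16) ds = 49*exp(3*t/2)/24 - 49/24.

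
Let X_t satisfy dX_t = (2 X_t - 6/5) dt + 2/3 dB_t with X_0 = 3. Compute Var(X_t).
Var(X_t) = exp(4*t)/9 - 1/9

The variance V(t) = Var(X_t) satisfies V'(t) = 2 a V(t) + c^2 with V(0) = 0 (drift coefficient is linear in X, diffusion is constant). With a = 2, c = 2/3, the solution is
  V(t) = (c^2 / (2 a)) * (exp(2 a t) - 1)
       = ((2/3)^2 / (2*2)) * (exp(4 t) - 1)
       = exp(4*t)/9 - 1/9.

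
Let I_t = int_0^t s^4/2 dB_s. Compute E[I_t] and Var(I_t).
E[I_t] = 0; Var(I_t) = t^9/36

The Itô integral of a deterministic integrand f(s) has mean 0 because each increment f(s) * (B_{s+ds} - B_s) has mean 0. By the Itô isometry:
  Var( int_0^t f(s) dB_s ) = E[ (int_0^t f(s) dB_s)^2 ] = int_0^t f(s)^2 ds.
Here f(s) = s^4/2, so f(s)^2 = s^8/4. Integrate:
  int_0^t (s^8/4) ds = t^9/36.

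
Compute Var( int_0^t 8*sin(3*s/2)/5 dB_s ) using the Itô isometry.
Var = 32*t/25 - 32*sin(3*t)/75

The Itô integral of a deterministic integrand f(s) has mean 0 because each increment f(s) * (B_{s+ds} - B_s) has mean 0. By the Itô isometry:
  Var( int_0^t f(s) dB_s ) = E[ (int_0^t f(s) dB_s)^2 ] = int_0^t f(s)^2 ds.
Here f(s) = 8*sin(3*s/2)/5, so f(s)^2 = 64*sin(3*s/2)^2/25. Integrate:
  int_0^t (64*sin(3*s/2)^2/25) ds = 32*t/25 - 32*sin(3*t)/75.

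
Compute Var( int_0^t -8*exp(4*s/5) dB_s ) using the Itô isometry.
Var = 40*exp(8*t/5) - 40

The Itô integral of a deterministic integrand f(s) has mean 0 because each increment f(s) * (B_{s+ds} - B_s) has mean 0. By the Itô isometry:
  Var( int_0^t f(s) dB_s ) = E[ (int_0^t f(s) dB_s)^2 ] = int_0^t f(s)^2 ds.
Here f(s) = -8*exp(4*s/5), so f(s)^2 = 64*exp(8*s/5). Integrate:
  int_0^t (64*exp(8*s/5)) ds = 40*exp(8*t/5) - 40.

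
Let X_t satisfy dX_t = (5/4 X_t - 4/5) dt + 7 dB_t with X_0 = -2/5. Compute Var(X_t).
Var(X_t) = 98*exp(5*t/2)/5 - 98/5

The variance V(t) = Var(X_t) satisfies V'(t) = 2 a V(t) + c^2 with V(0) = 0 (drift coefficient is linear in X, diffusion is constant). With a = 5/4, c = 7, the solution is
  V(t) = (c^2 / (2 a)) * (exp(2 a t) - 1)
       = (7^2 / (2*(5/4))) * (exp((5/2) t) - 1)
       = 98*exp(5*t/2)/5 - 98/5.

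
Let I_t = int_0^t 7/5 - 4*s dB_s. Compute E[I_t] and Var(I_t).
E[I_t] = 0; Var(I_t) = t*(400*t^2 - 420*t + 147)/75

The Itô integral of a deterministic integrand f(s) has mean 0 because each increment f(s) * (B_{s+ds} - B_s) has mean 0. By the Itô isometry:
  Var( int_0^t f(s) dB_s ) = E[ (int_0^t f(s) dB_s)^2 ] = int_0^t f(s)^2 ds.
Here f(s) = 7/5 - 4*s, so f(s)^2 = (20*s - 7)^2/25. Integrate:
  int_0^t ((20*s - 7)^2/25) ds = t*(400*t^2 - 420*t + 147)/75.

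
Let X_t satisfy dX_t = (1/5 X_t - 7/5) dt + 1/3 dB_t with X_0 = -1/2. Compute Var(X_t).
Var(X_t) = 5*exp(2*t/5)/18 - 5/18

The variance V(t) = Var(X_t) satisfies V'(t) = 2 a V(t) + c^2 with V(0) = 0 (drift coefficient is linear in X, diffusion is constant). With a = 1/5, c = 1/3, the solution is
  V(t) = (c^2 / (2 a)) * (exp(2 a t) - 1)
       = ((1/3)^2 / (2*(1/5))) * (exp((2/5) t) - 1)
       = 5*exp(2*t/5)/18 - 5/18.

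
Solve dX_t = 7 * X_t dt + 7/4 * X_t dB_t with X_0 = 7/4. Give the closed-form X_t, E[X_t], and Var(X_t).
X_t = 7/4 * exp((175/32) t + (7/4) B_t); E[X_t] = 7*exp(7*t)/4; Var(X_t) = 49*(exp(49*t/16) - 1)*exp(14*t)/16

For GBM dX = mu X dt + sigma X dB with X_0 = x_0, apply Itô to Y = log X: dY = (mu - sigma^2/2) dt + sigma dB, so Y_t = log(x_0) + (mu - sigma^2/2) t + sigma B_t and hence X_t = x_0 * exp((mu - sigma^2/2) t + sigma B_t).
With mu = 7, sigma = 7/4, x_0 = 7/4, this gives:
  X_t = 7/4 * exp((175/32) * t + (7/4) * B_t).
Since sigma*B_t ~ Normal(0, sigma^2 t), E[exp(sigma*B_t)] = exp(sigma^2 t / 2); so E[X_t] = x_0 * exp((mu - sigma^2/2) t) * exp(sigma^2 t / 2) = x_0 * exp(mu t) = 7*exp(7*t)/4.
Var(X_t) = E[X_t^2] - (E[X_t])^2 = x_0^2 * exp(2 mu t) * (exp(sigma^2 t) - 1) = 49*(exp(49*t/16) - 1)*exp(14*t)/16.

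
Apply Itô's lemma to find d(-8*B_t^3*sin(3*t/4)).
d(-8*B_t^3*sin(3*t/4)) = (-6*B_t*(B_t^2*cos(3*t/4) + 4*sin(3*t/4))) dt + (-24*B_t^2*sin(3*t/4)) dB_t

Itô's formula for f(t, x): d f(t, B_t) = (f_t + (1/2) f_xx) dt + f_x dB_t. Compute partials of f(t, x) = -8*x^3*sin(3*t/4):
  f_t(t,x)  = -6*x^3*cos(3*t/4)
  f_x(t,x)  = -24*x^2*sin(3*t/4)
  f_xx(t,x) = -48*x*sin(3*t/4)
Assemble drift = f_t + (1/2) f_xx = -6*x*(x^2*cos(3*t/4) + 4*sin(3*t/4)) and diffusion = f_x = -24*x^2*sin(3*t/4). Substituting x = B_t:
  d(-8*B_t^3*sin(3*t/4)) = (-6*B_t*(B_t^2*cos(3*t/4) + 4*sin(3*t/4))) dt + (-24*B_t^2*sin(3*t/4)) dB_t.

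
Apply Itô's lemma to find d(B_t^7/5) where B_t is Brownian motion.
d(B_t^7/5) = (21*B_t^5/5) dt + (7*B_t^6/5) dB_t

Itô's formula for f(B_t) gives d f(B_t) = f'(B_t) dB_t + (1/2) f''(B_t) dt. Compute derivatives of f(x) = x^7/5:
  f'(x)  = 7*x^6/5
  f''(x) = 42*x^5/5
Substitute x = B_t and multiply the f'' term by 1/2:
  drift     = (1/2) * (42*x^5/5) evaluated at B_t = 21*B_t^5/5
  diffusion = (7*x^6/5) evaluated at B_t = 7*B_t^6/5
Therefore d(B_t^7/5) = (21*B_t^5/5) dt + (7*B_t^6/5) dB_t.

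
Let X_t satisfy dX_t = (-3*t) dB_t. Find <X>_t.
<X>_t = 3*t^3

For an Itô process dX_t = a(t) dt + b(t) dB_t, the quadratic variation is <X>_t = int_0^t b(s)^2 ds (the drift term does not contribute). Here b(s) = -3*s, so
  b(s)^2 = 9*s^2.
Integrating from 0 to t:
  <X>_t = int_0^t (9*s^2) ds = 3*t^3.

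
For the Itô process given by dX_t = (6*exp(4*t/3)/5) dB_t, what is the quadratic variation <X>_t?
<X>_t = 27*exp(8*t/3)/50 - 27/50

For an Itô process dX_t = a(t) dt + b(t) dB_t, the quadratic variation is <X>_t = int_0^t b(s)^2 ds (the drift term does not contribute). Here b(s) = 6*exp(4*s/3)/5, so
  b(s)^2 = 36*exp(8*s/3)/25.
Integrating from 0 to t:
  <X>_t = int_0^t (36*exp(8*s/3)/25) ds = 27*exp(8*t/3)/50 - 27/50.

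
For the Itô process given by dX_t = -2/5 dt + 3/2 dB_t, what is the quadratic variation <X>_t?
<X>_t = 9*t/4

For an Itô process dX_t = a(t) dt + b(t) dB_t, the quadratic variation is <X>_t = int_0^t b(s)^2 ds (the drift term does not contribute). Here b(s) = 3/2, so
  b(s)^2 = 9/4.
Integrating from 0 to t:
  <X>_t = int_0^t (9/4) ds = 9*t/4.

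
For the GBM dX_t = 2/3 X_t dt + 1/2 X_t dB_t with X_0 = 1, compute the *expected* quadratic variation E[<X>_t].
E[<X>_t] = 3*exp(19*t/12)/19 - 3/19

<X>_t = int_0^t ((1/2) * X_s)^2 ds. Taking expectation inside the integral: E[<X>_t] = (1/2)^2 * int_0^t E[X_s^2] ds. For GBM, E[X_s^2] = x_0^2 * exp((2 mu + sigma^2) s). Integrating:
  E[<X>_t] = (1/2)^2 * 1^2 * (exp((2*(2/3) + (1/2)^2) t) - 1) / (2*(2/3) + (1/2)^2)
           = (1/2)^2 * 1^2 * (exp((19/12) t) - 1) / (19/12) = 3*exp(19*t/12)/19 - 3/19.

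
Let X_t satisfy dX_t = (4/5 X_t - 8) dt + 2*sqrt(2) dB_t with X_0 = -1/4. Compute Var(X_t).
Var(X_t) = 5*exp(8*t/5) - 5

The variance V(t) = Var(X_t) satisfies V'(t) = 2 a V(t) + c^2 with V(0) = 0 (drift coefficient is linear in X, diffusion is constant). With a = 4/5, c = 2*sqrt(2), the solution is
  V(t) = (c^2 / (2 a)) * (exp(2 a t) - 1)
       = ((2*sqrt(2))^2 / (2*(4/5))) * (exp((8/5) t) - 1)
       = 5*exp(8*t/5) - 5.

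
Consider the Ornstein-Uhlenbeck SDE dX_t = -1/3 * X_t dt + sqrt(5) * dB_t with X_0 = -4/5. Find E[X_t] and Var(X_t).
E[X_t] = -4*exp(-t/3)/5; Var(X_t) = 15/2 - 15*exp(-2*t/3)/2

The OU SDE dX = -theta X dt + sigma dB admits the integrating factor exp(theta t): d(exp(theta t) X_t) = sigma exp(theta t) dB_t. Integrating from 0 to t:
  X_t = x_0 * exp(-theta t) + sigma * int_0^t exp(-theta (t-s)) dB_s.
The Itô integral has mean 0 and (by the Itô isometry) variance sigma^2 * int_0^t exp(-2 theta (t - s)) ds = sigma^2 * (1 - exp(-2 theta t)) / (2 theta).
With theta = 1/3, sigma = sqrt(5), x_0 = -4/5:
  E[X_t] = -4/5 * exp(-1/3 t) = -4*exp(-t/3)/5
  Var(X_t) = (sqrt(5))^2 * (1 - exp(-2*1/3 t)) / (2 * 1/3) = 15/2 - 15*exp(-2*t/3)/2.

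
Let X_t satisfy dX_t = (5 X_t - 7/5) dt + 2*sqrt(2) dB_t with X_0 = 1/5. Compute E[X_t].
E[X_t] = 7/25 - 2*exp(5*t)/25

Taking expectations and using E[dB_t] = 0, the mean m(t) = E[X_t] satisfies the ODE m'(t) = a m(t) + b with m(0) = x_0. With a = 5, b = -7/5, x_0 = 1/5, the solution is
  m(t) = x_0 * exp(a t) + (b/a) * (exp(a t) - 1)
       = (1/5) * exp(5 t) + ((-7/5)/5) * (exp(5 t) - 1)
       = 7/25 - 2*exp(5*t)/25.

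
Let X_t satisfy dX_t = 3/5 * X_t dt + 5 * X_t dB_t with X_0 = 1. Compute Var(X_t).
Var(X_t) = (exp(25*t) - 1)*exp(6*t/5)

For GBM dX = mu X dt + sigma X dB with X_0 = x_0, apply Itô to Y = log X: dY = (mu - sigma^2/2) dt + sigma dB, so Y_t = log(x_0) + (mu - sigma^2/2) t + sigma B_t and hence X_t = x_0 * exp((mu - sigma^2/2) t + sigma B_t).
With mu = 3/5, sigma = 5, x_0 = 1, this gives:
  X_t = 1 * exp((-119/10) * t + (5) * B_t).
Since sigma*B_t ~ Normal(0, sigma^2 t), E[exp(sigma*B_t)] = exp(sigma^2 t / 2); so E[X_t] = x_0 * exp((mu - sigma^2/2) t) * exp(sigma^2 t / 2) = x_0 * exp(mu t) = exp(3*t/5).
Var(X_t) = E[X_t^2] - (E[X_t])^2 = x_0^2 * exp(2 mu t) * (exp(sigma^2 t) - 1) = (exp(25*t) - 1)*exp(6*t/5).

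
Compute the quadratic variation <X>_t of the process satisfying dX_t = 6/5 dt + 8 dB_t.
<X>_t = 64*t

For an Itô process dX_t = a(t) dt + b(t) dB_t, the quadratic variation is <X>_t = int_0^t b(s)^2 ds (the drift term does not contribute). Here b(s) = 8, so
  b(s)^2 = 64.
Integrating from 0 to t:
  <X>_t = int_0^t (64) ds = 64*t.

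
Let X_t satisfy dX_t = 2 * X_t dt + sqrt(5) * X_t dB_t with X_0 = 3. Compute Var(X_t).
Var(X_t) = 9*(exp(5*t) - 1)*exp(4*t)

For GBM dX = mu X dt + sigma X dB with X_0 = x_0, apply Itô to Y = log X: dY = (mu - sigma^2/2) dt + sigma dB, so Y_t = log(x_0) + (mu - sigma^2/2) t + sigma B_t and hence X_t = x_0 * exp((mu - sigma^2/2) t + sigma B_t).
With mu = 2, sigma = sqrt(5), x_0 = 3, this gives:
  X_t = 3 * exp((-1/2) * t + (sqrt(5)) * B_t).
Since sigma*B_t ~ Normal(0, sigma^2 t), E[exp(sigma*B_t)] = exp(sigma^2 t / 2); so E[X_t] = x_0 * exp((mu - sigma^2/2) t) * exp(sigma^2 t / 2) = x_0 * exp(mu t) = 3*exp(2*t).
Var(X_t) = E[X_t^2] - (E[X_t])^2 = x_0^2 * exp(2 mu t) * (exp(sigma^2 t) - 1) = 9*(exp(5*t) - 1)*exp(4*t).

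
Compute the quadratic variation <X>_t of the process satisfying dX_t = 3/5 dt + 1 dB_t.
<X>_t = t

For an Itô process dX_t = a(t) dt + b(t) dB_t, the quadratic variation is <X>_t = int_0^t b(s)^2 ds (the drift term does not contribute). Here b(s) = 1, so
  b(s)^2 = 1.
Integrating from 0 to t:
  <X>_t = int_0^t (1) ds = t.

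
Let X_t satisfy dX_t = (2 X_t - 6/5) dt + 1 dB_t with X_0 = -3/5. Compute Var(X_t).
Var(X_t) = exp(4*t)/4 - 1/4

The variance V(t) = Var(X_t) satisfies V'(t) = 2 a V(t) + c^2 with V(0) = 0 (drift coefficient is linear in X, diffusion is constant). With a = 2, c = 1, the solution is
  V(t) = (c^2 / (2 a)) * (exp(2 a t) - 1)
       = (1^2 / (2*2)) * (exp(4 t) - 1)
       = exp(4*t)/4 - 1/4.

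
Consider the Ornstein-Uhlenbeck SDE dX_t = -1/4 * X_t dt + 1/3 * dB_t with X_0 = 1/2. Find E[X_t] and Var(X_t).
E[X_t] = exp(-t/4)/2; Var(X_t) = 2/9 - 2*exp(-t/2)/9

The OU SDE dX = -theta X dt + sigma dB admits the integrating factor exp(theta t): d(exp(theta t) X_t) = sigma exp(theta t) dB_t. Integrating from 0 to t:
  X_t = x_0 * exp(-theta t) + sigma * int_0^t exp(-theta (t-s)) dB_s.
The Itô integral has mean 0 and (by the Itô isometry) variance sigma^2 * int_0^t exp(-2 theta (t - s)) ds = sigma^2 * (1 - exp(-2 theta t)) / (2 theta).
With theta = 1/4, sigma = 1/3, x_0 = 1/2:
  E[X_t] = 1/2 * exp(-1/4 t) = exp(-t/4)/2
  Var(X_t) = (1/3)^2 * (1 - exp(-2*1/4 t)) / (2 * 1/4) = 2/9 - 2*exp(-t/2)/9.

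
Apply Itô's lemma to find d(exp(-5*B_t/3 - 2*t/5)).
d(exp(-5*B_t/3 - 2*t/5)) = (89*exp(-5*B_t/3 - 2*t/5)/90) dt + (-5*exp(-5*B_t/3 - 2*t/5)/3) dB_t

Itô's formula for f(t, x): d f(t, B_t) = (f_t + (1/2) f_xx) dt + f_x dB_t. Compute partials of f(t, x) = exp(-2*t/5 - 5*x/3):
  f_t(t,x)  = -2*exp(-2*t/5 - 5*x/3)/5
  f_x(t,x)  = -5*exp(-2*t/5 - 5*x/3)/3
  f_xx(t,x) = 25*exp(-2*t/5 - 5*x/3)/9
Assemble drift = f_t + (1/2) f_xx = 89*exp(-2*t/5 - 5*x/3)/90 and diffusion = f_x = -5*exp(-2*t/5 - 5*x/3)/3. Substituting x = B_t:
  d(exp(-5*B_t/3 - 2*t/5)) = (89*exp(-5*B_t/3 - 2*t/5)/90) dt + (-5*exp(-5*B_t/3 - 2*t/5)/3) dB_t.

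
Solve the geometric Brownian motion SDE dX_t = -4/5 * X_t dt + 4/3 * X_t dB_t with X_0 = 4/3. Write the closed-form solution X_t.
X_t = 4/3 * exp((-76/45) * t + (4/3) * B_t)

For GBM dX = mu X dt + sigma X dB with X_0 = x_0, apply Itô to Y = log X: dY = (mu - sigma^2/2) dt + sigma dB, so Y_t = log(x_0) + (mu - sigma^2/2) t + sigma B_t and hence X_t = x_0 * exp((mu - sigma^2/2) t + sigma B_t).
With mu = -4/5, sigma = 4/3, x_0 = 4/3, this gives:
  X_t = 4/3 * exp((-76/45) * t + (4/3) * B_t).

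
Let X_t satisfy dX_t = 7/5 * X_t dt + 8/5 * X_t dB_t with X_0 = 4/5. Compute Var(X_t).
Var(X_t) = 16*(exp(64*t/25) - 1)*exp(14*t/5)/25

For GBM dX = mu X dt + sigma X dB with X_0 = x_0, apply Itô to Y = log X: dY = (mu - sigma^2/2) dt + sigma dB, so Y_t = log(x_0) + (mu - sigma^2/2) t + sigma B_t and hence X_t = x_0 * exp((mu - sigma^2/2) t + sigma B_t).
With mu = 7/5, sigma = 8/5, x_0 = 4/5, this gives:
  X_t = 4/5 * exp((3/25) * t + (8/5) * B_t).
Since sigma*B_t ~ Normal(0, sigma^2 t), E[exp(sigma*B_t)] = exp(sigma^2 t / 2); so E[X_t] = x_0 * exp((mu - sigma^2/2) t) * exp(sigma^2 t / 2) = x_0 * exp(mu t) = 4*exp(7*t/5)/5.
Var(X_t) = E[X_t^2] - (E[X_t])^2 = x_0^2 * exp(2 mu t) * (exp(sigma^2 t) - 1) = 16*(exp(64*t/25) - 1)*exp(14*t/5)/25.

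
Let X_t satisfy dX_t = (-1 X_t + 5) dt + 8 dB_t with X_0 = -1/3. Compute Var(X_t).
Var(X_t) = 32 - 32*exp(-2*t)

The variance V(t) = Var(X_t) satisfies V'(t) = 2 a V(t) + c^2 with V(0) = 0 (drift coefficient is linear in X, diffusion is constant). With a = -1, c = 8, the solution is
  V(t) = (c^2 / (2 a)) * (exp(2 a t) - 1)
       = (8^2 / (2*(-1))) * (exp((-2) t) - 1)
       = 32 - 32*exp(-2*t).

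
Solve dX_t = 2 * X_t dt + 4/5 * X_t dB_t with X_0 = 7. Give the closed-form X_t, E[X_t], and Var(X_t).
X_t = 7 * exp((42/25) t + (4/5) B_t); E[X_t] = 7*exp(2*t); Var(X_t) = 49*(exp(16*t/25) - 1)*exp(4*t)

For GBM dX = mu X dt + sigma X dB with X_0 = x_0, apply Itô to Y = log X: dY = (mu - sigma^2/2) dt + sigma dB, so Y_t = log(x_0) + (mu - sigma^2/2) t + sigma B_t and hence X_t = x_0 * exp((mu - sigma^2/2) t + sigma B_t).
With mu = 2, sigma = 4/5, x_0 = 7, this gives:
  X_t = 7 * exp((42/25) * t + (4/5) * B_t).
Since sigma*B_t ~ Normal(0, sigma^2 t), E[exp(sigma*B_t)] = exp(sigma^2 t / 2); so E[X_t] = x_0 * exp((mu - sigma^2/2) t) * exp(sigma^2 t / 2) = x_0 * exp(mu t) = 7*exp(2*t).
Var(X_t) = E[X_t^2] - (E[X_t])^2 = x_0^2 * exp(2 mu t) * (exp(sigma^2 t) - 1) = 49*(exp(16*t/25) - 1)*exp(4*t).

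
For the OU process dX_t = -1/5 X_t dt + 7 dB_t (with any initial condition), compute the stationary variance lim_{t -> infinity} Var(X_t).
lim Var(X_t) = 245/2

The OU SDE dX = -theta X dt + sigma dB admits the integrating factor exp(theta t): d(exp(theta t) X_t) = sigma exp(theta t) dB_t. Integrating from 0 to t gives X_t = x_0 * exp(-theta t) + sigma * int_0^t exp(-theta (t-s)) dB_s for any initial x_0. The Itô integral has variance (by the Itô isometry) sigma^2 * int_0^t exp(-2 theta (t - s)) ds = sigma^2 * (1 - exp(-2 theta t)) / (2 theta), independent of x_0.
With theta = 1/5, sigma = 7:
  Var(X_t) = (7)^2 * (1 - exp(-2*1/5 t)) / (2 * 1/5) = 245/2 - 245*exp(-2*t/5)/2.
As t -> infinity, exp(-2*1/5 t) -> 0, so the stationary variance is sigma^2 / (2 theta) = 245/2.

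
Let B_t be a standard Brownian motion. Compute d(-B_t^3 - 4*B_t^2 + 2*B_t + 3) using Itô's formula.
d(-B_t^3 - 4*B_t^2 + 2*B_t + 3) = (-3*B_t - 4) dt + (-3*B_t^2 - 8*B_t + 2) dB_t

Itô's formula for f(B_t) gives d f(B_t) = f'(B_t) dB_t + (1/2) f''(B_t) dt. Compute derivatives of f(x) = -x^3 - 4*x^2 + 2*x + 3:
  f'(x)  = -3*x^2 - 8*x + 2
  f''(x) = -6*x - 8
Substitute x = B_t and multiply the f'' term by 1/2:
  drift     = (1/2) * (-6*x - 8) evaluated at B_t = -3*B_t - 4
  diffusion = (-3*x^2 - 8*x + 2) evaluated at B_t = -3*B_t^2 - 8*B_t + 2
Therefore d(-B_t^3 - 4*B_t^2 + 2*B_t + 3) = (-3*B_t - 4) dt + (-3*B_t^2 - 8*B_t + 2) dB_t.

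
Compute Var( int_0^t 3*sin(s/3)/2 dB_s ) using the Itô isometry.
Var = 9*t/8 - 27*sin(2*t/3)/16

The Itô integral of a deterministic integrand f(s) has mean 0 because each increment f(s) * (B_{s+ds} - B_s) has mean 0. By the Itô isometry:
  Var( int_0^t f(s) dB_s ) = E[ (int_0^t f(s) dB_s)^2 ] = int_0^t f(s)^2 ds.
Here f(s) = 3*sin(s/3)/2, so f(s)^2 = 9*sin(s/3)^2/4. Integrate:
  int_0^t (9*sin(s/3)^2/4) ds = 9*t/8 - 27*sin(2*t/3)/16.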